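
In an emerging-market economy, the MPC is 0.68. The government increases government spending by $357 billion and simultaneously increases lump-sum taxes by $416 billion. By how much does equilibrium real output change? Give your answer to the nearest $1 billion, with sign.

+$232 billion

Expenditure multiplier = 1/(1 − MPC) = 1/(1 − 0.68) = 1/0.32 = 3.125.
ΔG contributes k·ΔG = (+$357 billion) / 0.32 ≈ +$1,115.6 billion.
ΔT of +$416 billion changes first-round spending by −c·ΔT = −$282.88 billion, contributing k·(−c·ΔT) = (−$282.88 billion) / 0.32 = −$884 billion.
Net ΔY = k(ΔG − c·ΔT) = (+$74.12 billion) / 0.32 ≈ +$232 billion.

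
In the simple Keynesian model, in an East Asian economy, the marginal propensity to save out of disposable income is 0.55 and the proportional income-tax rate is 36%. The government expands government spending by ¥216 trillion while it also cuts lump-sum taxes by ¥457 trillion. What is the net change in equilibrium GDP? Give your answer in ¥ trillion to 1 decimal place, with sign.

+¥592.2 trillion

MPC = 1 − MPS = 1 − 0.55 = 0.45.
Expenditure multiplier = 1/(1 − c(1−t)) = 1/(1 − 0.45×0.64) = 1/0.712 ≈ 1.404.
ΔG contributes k·ΔG = (+¥216 trillion) / 0.712 ≈ +¥303.4 trillion.
ΔT of −¥457 trillion changes first-round spending by −c·ΔT = +¥205.65 trillion, contributing k·(−c·ΔT) = (+¥205.65 trillion) / 0.712 ≈ +¥288.8 trillion.
Net ΔY = k(ΔG − c·ΔT) = (+¥421.65 trillion) / 0.712 ≈ +¥592.2 trillion.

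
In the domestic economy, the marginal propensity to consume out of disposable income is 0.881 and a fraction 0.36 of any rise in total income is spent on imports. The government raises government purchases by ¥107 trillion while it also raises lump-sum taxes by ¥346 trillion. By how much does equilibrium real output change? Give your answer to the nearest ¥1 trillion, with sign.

Expenditure multiplier = 1/(1 − c + m) = 1/(1 − 0.881 + 0.36) = 1/0.479 ≈ 2.088.
ΔG contributes k·ΔG = (+¥107 trillion) / 0.479 ≈ +¥223.4 trillion.
ΔT of +¥346 trillion changes first-round spending by −c·ΔT = −¥304.826 trillion, contributing k·(−c·ΔT) = (−¥304.826 trillion) / 0.479 ≈ −¥636.4 trillion.
Net ΔY = k(ΔG − c·ΔT) = (−¥197.826 trillion) / 0.479 ≈ −¥413 trillion.

−¥413 trillion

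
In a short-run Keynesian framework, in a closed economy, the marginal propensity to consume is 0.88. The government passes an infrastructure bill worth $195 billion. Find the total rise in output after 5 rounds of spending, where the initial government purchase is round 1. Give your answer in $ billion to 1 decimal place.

Round 1 adds ΔG = $195 billion; each later round is MPC = 0.88 times the previous.
After 5 rounds: 195 + 171.6 + 151.008 + 132.88704 + 116.9405952 = ΔG·(1 − c^5)/(1 − c) = 195 × (1 − 0.5277319168)/0.12 ≈ $767.4 billion.

$767.4 billion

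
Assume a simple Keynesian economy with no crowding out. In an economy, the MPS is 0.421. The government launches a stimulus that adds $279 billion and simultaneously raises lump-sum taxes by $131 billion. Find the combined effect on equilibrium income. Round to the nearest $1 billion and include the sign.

+$483 billion

MPC = 1 − MPS = 1 − 0.421 = 0.579.
Expenditure multiplier = 1/(1 − MPC) = 1/(1 − 0.579) = 1/0.421 ≈ 2.375.
ΔG contributes k·ΔG = (+$279 billion) / 0.421 ≈ +$662.7 billion.
ΔT of +$131 billion changes first-round spending by −c·ΔT = −$75.849 billion, contributing k·(−c·ΔT) = (−$75.849 billion) / 0.421 ≈ −$180.2 billion.
Net ΔY = k(ΔG − c·ΔT) = (+$203.151 billion) / 0.421 ≈ +$483 billion.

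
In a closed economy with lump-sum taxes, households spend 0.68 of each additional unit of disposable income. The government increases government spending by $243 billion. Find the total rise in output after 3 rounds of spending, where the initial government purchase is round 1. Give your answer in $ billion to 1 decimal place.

Round 1 adds ΔG = $243 billion; each later round is MPC = 0.68 times the previous.
After 3 rounds: 243 + 165.24 + 112.3632 = ΔG·(1 − c^3)/(1 − c) = 243 × (1 − 0.314432)/0.32 ≈ $520.6 billion.

$520.6 billion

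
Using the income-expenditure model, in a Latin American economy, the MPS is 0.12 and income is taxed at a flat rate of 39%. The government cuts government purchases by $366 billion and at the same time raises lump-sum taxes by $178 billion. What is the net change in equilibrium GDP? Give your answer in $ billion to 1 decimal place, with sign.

−$1,128.3 billion

MPC = 1 − MPS = 1 − 0.12 = 0.88.
Expenditure multiplier = 1/(1 − c(1−t)) = 1/(1 − 0.88×0.61) = 1/0.4632 ≈ 2.159.
ΔG contributes k·ΔG = (−$366 billion) / 0.4632 ≈ −$790.2 billion.
ΔT of +$178 billion changes first-round spending by −c·ΔT = −$156.64 billion, contributing k·(−c·ΔT) = (−$156.64 billion) / 0.4632 ≈ −$338.2 billion.
Net ΔY = k(ΔG − c·ΔT) = (−$522.64 billion) / 0.4632 ≈ −$1,128.3 billion.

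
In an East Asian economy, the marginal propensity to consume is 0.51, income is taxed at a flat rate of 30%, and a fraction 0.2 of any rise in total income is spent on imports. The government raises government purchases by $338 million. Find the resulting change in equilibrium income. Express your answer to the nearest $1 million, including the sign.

+$401 million

Spending multiplier = 1/(1 − c(1−t) + m) = 1/(1 − 0.51×0.7 + 0.2) = 1/0.843 ≈ 1.186.
ΔY = k × ΔG = (+$338 million) / 0.843 ≈ +$401 million.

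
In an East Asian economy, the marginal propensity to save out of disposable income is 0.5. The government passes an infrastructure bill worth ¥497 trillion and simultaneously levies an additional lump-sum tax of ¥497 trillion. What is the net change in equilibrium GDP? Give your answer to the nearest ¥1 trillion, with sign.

+¥497 trillion

MPC = 1 − MPS = 1 − 0.5 = 0.5.
Expenditure multiplier = 1/(1 − MPC) = 1/(1 − 0.5) = 1/0.5 = 2.
ΔG contributes k·ΔG = (+¥497 trillion) / 0.5 = +¥994 trillion.
ΔT of +¥497 trillion changes first-round spending by −c·ΔT = −¥248.5 trillion, contributing k·(−c·ΔT) = (−¥248.5 trillion) / 0.5 = −¥497 trillion.
With ΔG = ΔT and no other leakages, the balanced-budget multiplier is 1, so ΔY = ΔG = +¥497 trillion.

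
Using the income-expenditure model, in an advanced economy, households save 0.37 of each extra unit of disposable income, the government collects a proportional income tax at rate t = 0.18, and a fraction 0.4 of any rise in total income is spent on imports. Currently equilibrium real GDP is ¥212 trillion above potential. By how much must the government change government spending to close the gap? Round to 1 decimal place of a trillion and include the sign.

−¥187.3 trillion

MPC = 1 − MPS = 1 − 0.37 = 0.63.
Spending multiplier = 1/(1 − c(1−t) + m) = 1/(1 − 0.63×0.82 + 0.4) = 1/0.8834 ≈ 1.132.
Need ΔY = −¥212 trillion, so ΔG = ΔY/k = (−¥212 trillion) × 0.8834 ≈ −¥187.3 trillion.
The government should cut government spending by ¥187.3 trillion.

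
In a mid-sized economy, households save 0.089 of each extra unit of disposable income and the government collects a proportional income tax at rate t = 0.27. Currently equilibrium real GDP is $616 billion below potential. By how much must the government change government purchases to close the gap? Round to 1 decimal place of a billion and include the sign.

MPC = 1 − MPS = 1 − 0.089 = 0.911.
Spending multiplier = 1/(1 − c(1−t)) = 1/(1 − 0.911×0.73) = 1/0.33497 ≈ 2.985.
Need ΔY = +$616 billion, so ΔG = ΔY/k = (+$616 billion) × 0.33497 ≈ +$206.3 billion.
The government should increase government purchases by $206.3 billion.

+$206.3 billion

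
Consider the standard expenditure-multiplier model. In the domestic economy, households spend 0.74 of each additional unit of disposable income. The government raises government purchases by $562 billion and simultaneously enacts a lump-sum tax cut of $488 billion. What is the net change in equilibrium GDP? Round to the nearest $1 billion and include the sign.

+$3,550 billion

Expenditure multiplier = 1/(1 − MPC) = 1/(1 − 0.74) = 1/0.26 ≈ 3.846.
ΔG contributes k·ΔG = (+$562 billion) / 0.26 ≈ +$2,161.5 billion.
ΔT of −$488 billion changes first-round spending by −c·ΔT = +$361.12 billion, contributing k·(−c·ΔT) = (+$361.12 billion) / 0.26 ≈ +$1,388.9 billion.
Net ΔY = k(ΔG − c·ΔT) = (+$923.12 billion) / 0.26 ≈ +$3,550 billion.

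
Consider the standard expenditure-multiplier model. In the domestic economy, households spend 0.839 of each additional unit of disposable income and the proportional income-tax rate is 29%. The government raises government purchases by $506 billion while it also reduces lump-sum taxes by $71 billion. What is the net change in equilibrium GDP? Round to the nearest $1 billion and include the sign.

+$1,399 billion

Expenditure multiplier = 1/(1 − c(1−t)) = 1/(1 − 0.839×0.71) = 1/0.40431 ≈ 2.473.
ΔG contributes k·ΔG = (+$506 billion) / 0.40431 ≈ +$1,251.5 billion.
ΔT of −$71 billion changes first-round spending by −c·ΔT = +$59.569 billion, contributing k·(−c·ΔT) = (+$59.569 billion) / 0.40431 ≈ +$147.3 billion.
Net ΔY = k(ΔG − c·ΔT) = (+$565.569 billion) / 0.40431 ≈ +$1,399 billion.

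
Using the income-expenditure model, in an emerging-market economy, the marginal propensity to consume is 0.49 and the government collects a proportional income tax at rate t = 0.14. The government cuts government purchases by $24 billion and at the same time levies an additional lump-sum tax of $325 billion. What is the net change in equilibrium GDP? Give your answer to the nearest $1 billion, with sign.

−$317 billion

Expenditure multiplier = 1/(1 − c(1−t)) = 1/(1 − 0.49×0.86) = 1/0.5786 ≈ 1.728.
ΔG contributes k·ΔG = (−$24 billion) / 0.5786 ≈ −$41.5 billion.
ΔT of +$325 billion changes first-round spending by −c·ΔT = −$159.25 billion, contributing k·(−c·ΔT) = (−$159.25 billion) / 0.5786 ≈ −$275.2 billion.
Net ΔY = k(ΔG − c·ΔT) = (−$183.25 billion) / 0.5786 ≈ −$317 billion.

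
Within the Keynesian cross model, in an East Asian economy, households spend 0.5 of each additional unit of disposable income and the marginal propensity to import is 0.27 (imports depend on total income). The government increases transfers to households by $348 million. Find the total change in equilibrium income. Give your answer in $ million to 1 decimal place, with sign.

+$226.0 million

The transfer change shifts disposable income by +$348 million, so first-round consumption changes by c·ΔTR = 0.5 × (+$348 million) = +$174 million.
Expenditure multiplier = 1/(1 − c + m) = 1/(1 − 0.5 + 0.27) = 1/0.77 ≈ 1.299.
The transfer multiplier is c × k ≈ 0.649, so ΔY = k × (c·ΔTR) = (+$174 million) / 0.77 ≈ +$226 million.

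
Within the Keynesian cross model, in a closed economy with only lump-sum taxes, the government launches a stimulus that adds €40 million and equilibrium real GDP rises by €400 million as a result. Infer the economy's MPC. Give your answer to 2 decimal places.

Implied spending multiplier k = ΔY/ΔG = 400/40 = 10.
Since k = 1/(1 − MPC), MPC = 1 − 1/k = 1 − ΔG/ΔY = 1 − 40/400 = 0.90.

0.90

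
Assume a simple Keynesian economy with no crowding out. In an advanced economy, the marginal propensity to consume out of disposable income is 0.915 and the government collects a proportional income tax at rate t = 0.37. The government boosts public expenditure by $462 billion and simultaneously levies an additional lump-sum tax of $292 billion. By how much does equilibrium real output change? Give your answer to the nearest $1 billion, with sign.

+$460 billion

Expenditure multiplier = 1/(1 − c(1−t)) = 1/(1 − 0.915×0.63) = 1/0.42355 ≈ 2.361.
ΔG contributes k·ΔG = (+$462 billion) / 0.42355 ≈ +$1,090.8 billion.
ΔT of +$292 billion changes first-round spending by −c·ΔT = −$267.18 billion, contributing k·(−c·ΔT) = (−$267.18 billion) / 0.42355 ≈ −$630.8 billion.
Net ΔY = k(ΔG − c·ΔT) = (+$194.82 billion) / 0.42355 ≈ +$460 billion.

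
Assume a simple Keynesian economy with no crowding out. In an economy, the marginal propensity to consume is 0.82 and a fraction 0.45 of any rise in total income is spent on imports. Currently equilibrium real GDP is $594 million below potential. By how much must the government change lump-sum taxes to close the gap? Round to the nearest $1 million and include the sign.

Spending multiplier = 1/(1 − c + m) = 1/(1 − 0.82 + 0.45) = 1/0.63 ≈ 1.587.
Tax multiplier = −c·k = −0.82/0.63 ≈ −1.302. Need ΔY = +$594 million, so ΔT = ΔY/(−c·k) = −(+$594 million) × 0.63 / 0.82 ≈ −$456 million.
The government should cut lump-sum taxes by $456 million.

−$456 million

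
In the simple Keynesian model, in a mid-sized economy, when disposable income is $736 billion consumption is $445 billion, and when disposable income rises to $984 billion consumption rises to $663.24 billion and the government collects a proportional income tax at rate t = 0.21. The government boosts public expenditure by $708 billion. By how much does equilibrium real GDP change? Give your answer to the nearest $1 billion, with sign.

+$2,323 billion

MPC = ΔC/ΔYd = (663.24 − 445)/(984 − 736) = 218.24/248 = 0.88.
Government-spending multiplier = 1/(1 − c(1−t)) = 1/(1 − 0.88×0.79) = 1/0.3048 ≈ 3.281.
ΔY = k × ΔG = (+$708 billion) / 0.3048 ≈ +$2,323 billion.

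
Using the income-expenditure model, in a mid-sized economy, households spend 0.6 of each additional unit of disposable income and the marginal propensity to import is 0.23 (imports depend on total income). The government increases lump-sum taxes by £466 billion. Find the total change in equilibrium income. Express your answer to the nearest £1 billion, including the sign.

A lump-sum tax change of +£466 billion shifts disposable income by −£466 billion; first-round consumption changes by −c × ΔT = −0.6 × (+£466 billion) = −£279.6 billion.
Expenditure multiplier = 1/(1 − c + m) = 1/(1 − 0.6 + 0.23) = 1/0.63 ≈ 1.587.
The tax multiplier is −c × k ≈ −0.952, so ΔY = k × (−c·ΔT) = (−£279.6 billion) / 0.63 ≈ −£444 billion.

−£444 billion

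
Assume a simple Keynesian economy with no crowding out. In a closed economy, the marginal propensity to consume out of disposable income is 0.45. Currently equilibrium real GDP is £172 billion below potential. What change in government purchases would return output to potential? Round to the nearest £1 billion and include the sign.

+£95 billion

Spending multiplier = 1/(1 − MPC) = 1/(1 − 0.45) = 1/0.55 ≈ 1.818.
Need ΔY = +£172 billion, so ΔG = ΔY/k = (+£172 billion) × 0.55 ≈ +£95 billion.
The government should increase government purchases by £95 billion.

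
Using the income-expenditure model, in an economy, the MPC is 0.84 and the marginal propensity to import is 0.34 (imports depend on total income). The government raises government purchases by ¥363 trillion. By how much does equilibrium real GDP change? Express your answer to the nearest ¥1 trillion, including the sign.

+¥726 trillion

Expenditure multiplier = 1/(1 − c + m) = 1/(1 − 0.84 + 0.34) = 1/0.5 = 2.
ΔY = k × ΔG = (+¥363 trillion) / 0.5 = +¥726 trillion.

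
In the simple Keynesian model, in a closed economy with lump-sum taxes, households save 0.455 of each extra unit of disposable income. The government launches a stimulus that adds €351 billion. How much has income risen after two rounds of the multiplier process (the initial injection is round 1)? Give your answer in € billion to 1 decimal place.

€542.3 billion

MPC = 1 − MPS = 1 − 0.455 = 0.545.
Round 1 adds ΔG = €351 billion; each later round is MPC = 0.545 times the previous.
After 2 rounds: 351 + 191.295 = ΔG·(1 − c^2)/(1 − c) = 351 × (1 − 0.297025)/0.455 ≈ €542.3 billion.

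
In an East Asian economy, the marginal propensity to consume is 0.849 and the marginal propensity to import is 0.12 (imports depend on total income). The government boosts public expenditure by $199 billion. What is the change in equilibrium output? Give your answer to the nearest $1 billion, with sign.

Spending multiplier = 1/(1 − c + m) = 1/(1 − 0.849 + 0.12) = 1/0.271 ≈ 3.69.
ΔY = k × ΔG = (+$199 billion) / 0.271 ≈ +$734 billion.

+$734 billion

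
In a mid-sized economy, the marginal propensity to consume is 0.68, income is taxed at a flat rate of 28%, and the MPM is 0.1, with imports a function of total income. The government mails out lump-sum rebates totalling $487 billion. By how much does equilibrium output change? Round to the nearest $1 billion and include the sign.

+$543 billion

A lump-sum tax change of −$487 billion shifts disposable income by +$487 billion; first-round consumption changes by −c × ΔT = −0.68 × (−$487 billion) = +$331.16 billion.
Expenditure multiplier = 1/(1 − c(1−t) + m) = 1/(1 − 0.68×0.72 + 0.1) = 1/0.6104 ≈ 1.638.
The tax multiplier is −c × k ≈ −1.114, so ΔY = k × (−c·ΔT) = (+$331.16 billion) / 0.6104 ≈ +$543 billion.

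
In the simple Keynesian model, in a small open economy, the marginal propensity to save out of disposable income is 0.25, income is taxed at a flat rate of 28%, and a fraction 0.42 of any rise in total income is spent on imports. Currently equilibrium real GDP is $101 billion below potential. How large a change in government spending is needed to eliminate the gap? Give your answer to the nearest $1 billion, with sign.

+$89 billion

MPC = 1 − MPS = 1 − 0.25 = 0.75.
Spending multiplier = 1/(1 − c(1−t) + m) = 1/(1 − 0.75×0.72 + 0.42) = 1/0.88 ≈ 1.136.
Need ΔY = +$101 billion, so ΔG = ΔY/k = (+$101 billion) × 0.88 ≈ +$89 billion.
The government should increase government spending by $89 billion.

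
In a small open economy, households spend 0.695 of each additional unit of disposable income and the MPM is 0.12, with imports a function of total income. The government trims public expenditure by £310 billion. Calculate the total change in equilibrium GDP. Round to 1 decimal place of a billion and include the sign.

−£729.4 billion

Spending multiplier = 1/(1 − c + m) = 1/(1 − 0.695 + 0.12) = 1/0.425 ≈ 2.353.
ΔY = k × ΔG = (−£310 billion) / 0.425 ≈ −£729.4 billion.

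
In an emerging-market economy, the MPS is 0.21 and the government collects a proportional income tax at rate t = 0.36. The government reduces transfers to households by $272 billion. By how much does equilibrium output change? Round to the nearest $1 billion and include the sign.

−$435 billion

MPC = 1 − MPS = 1 − 0.21 = 0.79.
The transfer change shifts disposable income by −$272 billion, so first-round consumption changes by c·ΔTR = 0.79 × (−$272 billion) = −$214.88 billion.
Expenditure multiplier = 1/(1 − c(1−t)) = 1/(1 − 0.79×0.64) = 1/0.4944 ≈ 2.023.
The transfer multiplier is c × k ≈ 1.598, so ΔY = k × (c·ΔTR) = (−$214.88 billion) / 0.4944 ≈ −$435 billion.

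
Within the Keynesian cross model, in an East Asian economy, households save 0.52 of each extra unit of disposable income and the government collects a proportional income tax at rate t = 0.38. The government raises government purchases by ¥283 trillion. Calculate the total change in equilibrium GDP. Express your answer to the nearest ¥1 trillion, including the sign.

+¥403 trillion

MPC = 1 − MPS = 1 − 0.52 = 0.48.
Expenditure multiplier = 1/(1 − c(1−t)) = 1/(1 − 0.48×0.62) = 1/0.7024 ≈ 1.424.
ΔY = k × ΔG = (+¥283 trillion) / 0.7024 ≈ +¥403 trillion.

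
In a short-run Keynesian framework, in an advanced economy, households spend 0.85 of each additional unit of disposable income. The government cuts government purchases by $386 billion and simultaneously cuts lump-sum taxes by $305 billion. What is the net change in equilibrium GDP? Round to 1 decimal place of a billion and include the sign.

−$845.0 billion

Expenditure multiplier = 1/(1 − MPC) = 1/(1 − 0.85) = 1/0.15 ≈ 6.667.
ΔG contributes k·ΔG = (−$386 billion) / 0.15 ≈ −$2,573.3 billion.
ΔT of −$305 billion changes first-round spending by −c·ΔT = +$259.25 billion, contributing k·(−c·ΔT) = (+$259.25 billion) / 0.15 ≈ +$1,728.3 billion.
Net ΔY = k(ΔG − c·ΔT) = (−$126.75 billion) / 0.15 = −$845 billion.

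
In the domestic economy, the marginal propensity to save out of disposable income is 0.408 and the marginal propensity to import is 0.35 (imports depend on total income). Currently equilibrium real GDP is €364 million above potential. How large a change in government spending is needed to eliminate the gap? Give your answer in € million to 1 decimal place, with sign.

−€275.9 million

MPC = 1 − MPS = 1 − 0.408 = 0.592.
Spending multiplier = 1/(1 − c + m) = 1/(1 − 0.592 + 0.35) = 1/0.758 ≈ 1.319.
Need ΔY = −€364 million, so ΔG = ΔY/k = (−€364 million) × 0.758 ≈ −€275.9 million.
The government should cut government spending by €275.9 million.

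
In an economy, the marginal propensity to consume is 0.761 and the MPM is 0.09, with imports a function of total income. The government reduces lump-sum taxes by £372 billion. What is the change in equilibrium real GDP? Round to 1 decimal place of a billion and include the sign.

A lump-sum tax change of −£372 billion shifts disposable income by +£372 billion; first-round consumption changes by −c × ΔT = −0.761 × (−£372 billion) = +£283.092 billion.
Expenditure multiplier = 1/(1 − c + m) = 1/(1 − 0.761 + 0.09) = 1/0.329 ≈ 3.04.
The tax multiplier is −c × k ≈ −2.313, so ΔY = k × (−c·ΔT) = (+£283.092 billion) / 0.329 ≈ +£860.5 billion.

+£860.5 billion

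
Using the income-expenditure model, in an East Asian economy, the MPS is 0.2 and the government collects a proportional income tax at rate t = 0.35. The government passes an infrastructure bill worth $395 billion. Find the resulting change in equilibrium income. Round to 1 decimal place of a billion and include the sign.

+$822.9 billion

MPC = 1 − MPS = 1 − 0.2 = 0.8.
Government-spending multiplier = 1/(1 − c(1−t)) = 1/(1 − 0.8×0.65) = 1/0.48 ≈ 2.083.
ΔY = k × ΔG = (+$395 billion) / 0.48 ≈ +$822.9 billion.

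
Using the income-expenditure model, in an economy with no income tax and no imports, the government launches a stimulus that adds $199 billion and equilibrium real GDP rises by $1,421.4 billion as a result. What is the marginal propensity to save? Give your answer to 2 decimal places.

0.14

Implied spending multiplier k = ΔY/ΔG = 1,421.4/199 ≈ 7.1427.
Since k = 1/(1 − MPC), MPC = 1 − 1/k = 1 − ΔG/ΔY = 1 − 199/1,421.4 ≈ 0.86.
MPS = 1 − MPC = 0.14.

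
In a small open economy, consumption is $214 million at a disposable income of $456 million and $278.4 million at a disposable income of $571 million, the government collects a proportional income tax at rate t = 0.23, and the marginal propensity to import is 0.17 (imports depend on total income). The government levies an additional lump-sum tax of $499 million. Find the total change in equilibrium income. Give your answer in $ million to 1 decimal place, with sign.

MPC = ΔC/ΔYd = (278.4 − 214)/(571 − 456) = 64.4/115 = 0.56.
A lump-sum tax change of +$499 million shifts disposable income by −$499 million; first-round consumption changes by −c × ΔT = −0.56 × (+$499 million) = −$279.44 million.
Expenditure multiplier = 1/(1 − c(1−t) + m) = 1/(1 − 0.56×0.77 + 0.17) = 1/0.7388 ≈ 1.354.
The tax multiplier is −c × k ≈ −0.758, so ΔY = k × (−c·ΔT) = (−$279.44 million) / 0.7388 ≈ −$378.2 million.

−$378.2 million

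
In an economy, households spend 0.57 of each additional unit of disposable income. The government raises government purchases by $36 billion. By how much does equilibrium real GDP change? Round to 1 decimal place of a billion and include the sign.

+$83.7 billion

Expenditure multiplier = 1/(1 − MPC) = 1/(1 − 0.57) = 1/0.43 ≈ 2.326.
ΔY = k × ΔG = (+$36 billion) / 0.43 ≈ +$83.7 billion.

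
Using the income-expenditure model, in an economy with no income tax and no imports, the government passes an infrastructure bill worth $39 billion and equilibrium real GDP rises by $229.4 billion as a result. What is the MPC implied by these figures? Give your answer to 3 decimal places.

Implied spending multiplier k = ΔY/ΔG = 229.4/39 ≈ 5.8821.
Since k = 1/(1 − MPC), MPC = 1 − 1/k = 1 − ΔG/ΔY = 1 − 39/229.4 ≈ 0.830.

0.830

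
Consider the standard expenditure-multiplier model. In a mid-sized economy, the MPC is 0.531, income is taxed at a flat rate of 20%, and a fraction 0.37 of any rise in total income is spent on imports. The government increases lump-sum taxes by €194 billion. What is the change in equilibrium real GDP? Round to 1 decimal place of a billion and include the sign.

−€109.0 billion

A lump-sum tax change of +€194 billion shifts disposable income by −€194 billion; first-round consumption changes by −c × ΔT = −0.531 × (+€194 billion) = −€103.014 billion.
Expenditure multiplier = 1/(1 − c(1−t) + m) = 1/(1 − 0.531×0.8 + 0.37) = 1/0.9452 ≈ 1.058.
The tax multiplier is −c × k ≈ −0.562, so ΔY = k × (−c·ΔT) = (−€103.014 billion) / 0.9452 ≈ −€109 billion.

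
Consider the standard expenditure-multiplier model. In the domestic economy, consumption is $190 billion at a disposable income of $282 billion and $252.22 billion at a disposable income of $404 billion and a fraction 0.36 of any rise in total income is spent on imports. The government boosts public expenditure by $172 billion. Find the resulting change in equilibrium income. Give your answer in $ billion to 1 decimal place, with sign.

+$202.4 billion

MPC = ΔC/ΔYd = (252.22 − 190)/(404 − 282) = 62.22/122 = 0.51.
Expenditure multiplier = 1/(1 − c + m) = 1/(1 − 0.51 + 0.36) = 1/0.85 ≈ 1.176.
ΔY = k × ΔG = (+$172 billion) / 0.85 ≈ +$202.4 billion.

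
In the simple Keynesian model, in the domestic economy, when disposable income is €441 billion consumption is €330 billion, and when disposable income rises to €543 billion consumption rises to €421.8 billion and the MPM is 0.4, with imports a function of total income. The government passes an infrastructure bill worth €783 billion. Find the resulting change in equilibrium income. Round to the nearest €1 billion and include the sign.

MPC = ΔC/ΔYd = (421.8 − 330)/(543 − 441) = 91.8/102 = 0.9.
Expenditure multiplier = 1/(1 − c + m) = 1/(1 − 0.9 + 0.4) = 1/0.5 = 2.
ΔY = k × ΔG = (+€783 billion) / 0.5 = +€1,566 billion.

+€1,566 billion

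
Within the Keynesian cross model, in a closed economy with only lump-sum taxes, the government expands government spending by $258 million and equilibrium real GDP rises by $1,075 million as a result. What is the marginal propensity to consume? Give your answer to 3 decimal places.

Implied spending multiplier k = ΔY/ΔG = 1,075/258 ≈ 4.1667.
Since k = 1/(1 − MPC), MPC = 1 − 1/k = 1 − ΔG/ΔY = 1 − 258/1,075 = 0.760.

0.760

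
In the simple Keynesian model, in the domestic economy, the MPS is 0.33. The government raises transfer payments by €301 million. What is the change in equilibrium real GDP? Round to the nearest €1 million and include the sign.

+€611 million

MPC = 1 − MPS = 1 − 0.33 = 0.67.
The transfer change shifts disposable income by +€301 million, so first-round consumption changes by c·ΔTR = 0.67 × (+€301 million) = +€201.67 million.
Expenditure multiplier = 1/(1 − MPC) = 1/(1 − 0.67) = 1/0.33 ≈ 3.03.
The transfer multiplier is c × k ≈ 2.03, so ΔY = k × (c·ΔTR) = (+€201.67 million) / 0.33 ≈ +€611 million.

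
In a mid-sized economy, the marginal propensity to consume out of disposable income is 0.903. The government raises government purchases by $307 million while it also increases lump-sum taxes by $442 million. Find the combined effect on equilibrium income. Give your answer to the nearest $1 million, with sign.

Expenditure multiplier = 1/(1 − MPC) = 1/(1 − 0.903) = 1/0.097 ≈ 10.309.
ΔG contributes k·ΔG = (+$307 million) / 0.097 ≈ +$3,164.9 million.
ΔT of +$442 million changes first-round spending by −c·ΔT = −$399.126 million, contributing k·(−c·ΔT) = (−$399.126 million) / 0.097 ≈ −$4,114.7 million.
Net ΔY = k(ΔG − c·ΔT) = (−$92.126 million) / 0.097 ≈ −$950 million.

−$950 million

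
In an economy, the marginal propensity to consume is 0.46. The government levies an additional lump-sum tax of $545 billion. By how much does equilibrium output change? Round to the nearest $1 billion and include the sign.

−$464 billion

A lump-sum tax change of +$545 billion shifts disposable income by −$545 billion; first-round consumption changes by −c × ΔT = −0.46 × (+$545 billion) = −$250.7 billion.
Expenditure multiplier = 1/(1 − MPC) = 1/(1 − 0.46) = 1/0.54 ≈ 1.852.
The tax multiplier is −c × k ≈ −0.852, so ΔY = k × (−c·ΔT) = (−$250.7 billion) / 0.54 ≈ −$464 billion.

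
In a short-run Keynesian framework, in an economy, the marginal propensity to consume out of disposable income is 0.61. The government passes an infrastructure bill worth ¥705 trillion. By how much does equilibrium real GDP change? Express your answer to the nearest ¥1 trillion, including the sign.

+¥1,808 trillion

Spending multiplier = 1/(1 − MPC) = 1/(1 − 0.61) = 1/0.39 ≈ 2.564.
ΔY = k × ΔG = (+¥705 trillion) / 0.39 ≈ +¥1,808 trillion.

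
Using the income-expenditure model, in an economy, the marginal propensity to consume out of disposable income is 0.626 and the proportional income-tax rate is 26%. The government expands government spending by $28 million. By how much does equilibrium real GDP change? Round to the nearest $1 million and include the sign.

Government-spending multiplier = 1/(1 − c(1−t)) = 1/(1 − 0.626×0.74) = 1/0.53676 ≈ 1.863.
ΔY = k × ΔG = (+$28 million) / 0.53676 ≈ +$52 million.

+$52 million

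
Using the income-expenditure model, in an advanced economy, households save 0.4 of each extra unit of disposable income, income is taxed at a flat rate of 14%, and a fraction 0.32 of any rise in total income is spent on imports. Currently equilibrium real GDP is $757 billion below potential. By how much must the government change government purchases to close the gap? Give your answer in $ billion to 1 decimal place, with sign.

+$608.6 billion

MPC = 1 − MPS = 1 − 0.4 = 0.6.
Spending multiplier = 1/(1 − c(1−t) + m) = 1/(1 − 0.6×0.86 + 0.32) = 1/0.804 ≈ 1.244.
Need ΔY = +$757 billion, so ΔG = ΔY/k = (+$757 billion) × 0.804 ≈ +$608.6 billion.
The government should increase government purchases by $608.6 billion.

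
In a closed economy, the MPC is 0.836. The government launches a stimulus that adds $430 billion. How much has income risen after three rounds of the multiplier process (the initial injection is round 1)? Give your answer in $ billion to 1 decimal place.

Round 1 adds ΔG = $430 billion; each later round is MPC = 0.836 times the previous.
After 3 rounds: 430 + 359.48 + 300.52528 = ΔG·(1 − c^3)/(1 − c) = 430 × (1 − 0.584277056)/0.164 ≈ $1,090 billion.

$1,090.0 billion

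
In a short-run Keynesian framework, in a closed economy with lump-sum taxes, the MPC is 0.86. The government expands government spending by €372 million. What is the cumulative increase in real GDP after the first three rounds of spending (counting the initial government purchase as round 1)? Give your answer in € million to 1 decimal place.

Round 1 adds ΔG = €372 million; each later round is MPC = 0.86 times the previous.
After 3 rounds: 372 + 319.92 + 275.1312 = ΔG·(1 − c^3)/(1 − c) = 372 × (1 − 0.636056)/0.14 ≈ €967.1 million.

€967.1 million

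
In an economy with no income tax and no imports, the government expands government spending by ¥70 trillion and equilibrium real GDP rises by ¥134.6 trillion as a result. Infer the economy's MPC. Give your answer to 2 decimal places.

0.48

Implied spending multiplier k = ΔY/ΔG = 134.6/70 ≈ 1.9229.
Since k = 1/(1 − MPC), MPC = 1 − 1/k = 1 − ΔG/ΔY = 1 − 70/134.6 ≈ 0.48.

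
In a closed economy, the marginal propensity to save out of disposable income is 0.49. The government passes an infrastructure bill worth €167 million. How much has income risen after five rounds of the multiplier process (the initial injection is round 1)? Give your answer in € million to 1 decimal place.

MPC = 1 − MPS = 1 − 0.49 = 0.51.
Round 1 adds ΔG = €167 million; each later round is MPC = 0.51 times the previous.
After 5 rounds: 167 + 85.17 + 43.4367 + 22.152717 + 11.29788567 = ΔG·(1 − c^5)/(1 − c) = 167 × (1 − 0.0345025251)/0.49 ≈ €329.1 million.

€329.1 million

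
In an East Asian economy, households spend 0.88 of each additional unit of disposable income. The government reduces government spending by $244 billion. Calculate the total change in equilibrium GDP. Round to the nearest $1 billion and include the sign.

−$2,033 billion

Spending multiplier = 1/(1 − MPC) = 1/(1 − 0.88) = 1/0.12 ≈ 8.333.
ΔY = k × ΔG = (−$244 billion) / 0.12 ≈ −$2,033 billion.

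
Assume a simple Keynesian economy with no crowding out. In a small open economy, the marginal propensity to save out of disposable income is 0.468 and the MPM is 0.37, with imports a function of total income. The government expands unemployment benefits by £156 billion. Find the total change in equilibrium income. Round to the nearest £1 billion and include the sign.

MPC = 1 − MPS = 1 − 0.468 = 0.532.
The transfer change shifts disposable income by +£156 billion, so first-round consumption changes by c·ΔTR = 0.532 × (+£156 billion) = +£82.992 billion.
Expenditure multiplier = 1/(1 − c + m) = 1/(1 − 0.532 + 0.37) = 1/0.838 ≈ 1.193.
The transfer multiplier is c × k ≈ 0.635, so ΔY = k × (c·ΔTR) = (+£82.992 billion) / 0.838 ≈ +£99 billion.

+£99 billion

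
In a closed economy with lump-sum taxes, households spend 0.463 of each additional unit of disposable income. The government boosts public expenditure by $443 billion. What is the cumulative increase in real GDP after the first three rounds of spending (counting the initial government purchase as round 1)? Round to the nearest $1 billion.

$743 billion

Round 1 adds ΔG = $443 billion; each later round is MPC = 0.463 times the previous.
After 3 rounds: 443 + 205.109 + 94.965467 = ΔG·(1 − c^3)/(1 − c) = 443 × (1 − 0.099252847)/0.537 ≈ $743 billion.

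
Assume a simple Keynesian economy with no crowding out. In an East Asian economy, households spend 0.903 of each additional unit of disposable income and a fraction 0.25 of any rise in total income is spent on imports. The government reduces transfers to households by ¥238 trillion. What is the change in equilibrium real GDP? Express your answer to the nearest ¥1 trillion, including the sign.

The transfer change shifts disposable income by −¥238 trillion, so first-round consumption changes by c·ΔTR = 0.903 × (−¥238 trillion) = −¥214.914 trillion.
Expenditure multiplier = 1/(1 − c + m) = 1/(1 − 0.903 + 0.25) = 1/0.347 ≈ 2.882.
The transfer multiplier is c × k ≈ 2.602, so ΔY = k × (c·ΔTR) = (−¥214.914 trillion) / 0.347 ≈ −¥619 trillion.

−¥619 trillion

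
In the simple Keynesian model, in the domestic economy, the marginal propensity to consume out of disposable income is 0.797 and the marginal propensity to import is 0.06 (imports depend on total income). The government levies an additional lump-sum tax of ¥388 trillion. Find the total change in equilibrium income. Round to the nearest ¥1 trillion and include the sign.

A lump-sum tax change of +¥388 trillion shifts disposable income by −¥388 trillion; first-round consumption changes by −c × ΔT = −0.797 × (+¥388 trillion) = −¥309.236 trillion.
Expenditure multiplier = 1/(1 − c + m) = 1/(1 − 0.797 + 0.06) = 1/0.263 ≈ 3.802.
The tax multiplier is −c × k ≈ −3.03, so ΔY = k × (−c·ΔT) = (−¥309.236 trillion) / 0.263 ≈ −¥1,176 trillion.

−¥1,176 trillion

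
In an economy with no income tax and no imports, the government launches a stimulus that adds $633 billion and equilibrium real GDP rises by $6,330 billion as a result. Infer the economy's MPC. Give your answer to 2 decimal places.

Implied spending multiplier k = ΔY/ΔG = 6,330/633 = 10.
Since k = 1/(1 − MPC), MPC = 1 − 1/k = 1 − ΔG/ΔY = 1 − 633/6,330 = 0.90.

0.90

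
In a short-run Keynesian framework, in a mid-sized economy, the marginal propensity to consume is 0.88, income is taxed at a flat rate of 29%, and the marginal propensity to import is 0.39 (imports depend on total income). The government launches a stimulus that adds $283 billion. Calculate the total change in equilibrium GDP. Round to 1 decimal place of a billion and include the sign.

+$369.8 billion

Government-spending multiplier = 1/(1 − c(1−t) + m) = 1/(1 − 0.88×0.71 + 0.39) = 1/0.7652 ≈ 1.307.
ΔY = k × ΔG = (+$283 billion) / 0.7652 ≈ +$369.8 billion.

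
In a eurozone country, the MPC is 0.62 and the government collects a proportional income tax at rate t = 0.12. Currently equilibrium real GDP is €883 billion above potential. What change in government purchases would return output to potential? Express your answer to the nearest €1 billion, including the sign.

−€401 billion

Spending multiplier = 1/(1 − c(1−t)) = 1/(1 − 0.62×0.88) = 1/0.4544 ≈ 2.201.
Need ΔY = −€883 billion, so ΔG = ΔY/k = (−€883 billion) × 0.4544 ≈ −€401 billion.
The government should cut government purchases by €401 billion.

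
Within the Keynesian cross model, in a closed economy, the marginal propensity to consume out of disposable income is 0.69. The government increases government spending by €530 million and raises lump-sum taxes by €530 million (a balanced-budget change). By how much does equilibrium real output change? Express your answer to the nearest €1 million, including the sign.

+€530 million

Expenditure multiplier = 1/(1 − MPC) = 1/(1 − 0.69) = 1/0.31 ≈ 3.226.
ΔG contributes k·ΔG = (+€530 million) / 0.31 ≈ +€1,709.7 million.
ΔT of +€530 million changes first-round spending by −c·ΔT = −€365.7 million, contributing k·(−c·ΔT) = (−€365.7 million) / 0.31 ≈ −€1,179.7 million.
With ΔG = ΔT and no other leakages, the balanced-budget multiplier is 1, so ΔY = ΔG = +€530 million.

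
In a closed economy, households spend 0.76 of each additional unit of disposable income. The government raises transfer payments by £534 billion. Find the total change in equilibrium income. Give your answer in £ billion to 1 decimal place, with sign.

+£1,691.0 billion

The transfer change shifts disposable income by +£534 billion, so first-round consumption changes by c·ΔTR = 0.76 × (+£534 billion) = +£405.84 billion.
Expenditure multiplier = 1/(1 − MPC) = 1/(1 − 0.76) = 1/0.24 ≈ 4.167.
The transfer multiplier is c × k ≈ 3.167, so ΔY = k × (c·ΔTR) = (+£405.84 billion) / 0.24 = +£1,691 billion.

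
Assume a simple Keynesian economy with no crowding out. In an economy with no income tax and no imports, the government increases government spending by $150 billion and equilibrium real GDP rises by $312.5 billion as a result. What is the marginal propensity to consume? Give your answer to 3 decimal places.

0.520

Implied spending multiplier k = ΔY/ΔG = 312.5/150 ≈ 2.0833.
Since k = 1/(1 − MPC), MPC = 1 − 1/k = 1 − ΔG/ΔY = 1 − 150/312.5 = 0.520.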